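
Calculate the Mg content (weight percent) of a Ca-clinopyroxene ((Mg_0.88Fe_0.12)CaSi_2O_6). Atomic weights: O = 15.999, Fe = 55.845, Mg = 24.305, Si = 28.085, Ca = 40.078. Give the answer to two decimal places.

M((Mg_0.88Fe_0.12)CaSi_2O_6) = 220.332 g/mol.
Mg contributes 0.88 × 24.305 = 21.388 g per mole.
21.388/220.332 = 0.0971 → 9.71%.

9.71 weight percent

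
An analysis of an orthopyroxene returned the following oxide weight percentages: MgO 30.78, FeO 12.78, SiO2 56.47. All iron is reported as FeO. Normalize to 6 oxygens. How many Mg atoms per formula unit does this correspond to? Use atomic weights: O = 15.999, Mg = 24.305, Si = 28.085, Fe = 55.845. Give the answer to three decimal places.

MgO (M=40.304): mol = 0.76370; Mg = 0.76370, O = 0.76370.
FeO (M=71.844): mol = 0.17789; Fe = 0.17789, O = 0.17789.
SiO2 (M=60.083): mol = 0.93987; Si = 0.93987, O = 1.87974.
ΣO = 2.82133; factor = 6/ΣO = 2.12666.
Mg apfu = 0.76370 × 2.12666 = 1.624.

1.624 Mg apfu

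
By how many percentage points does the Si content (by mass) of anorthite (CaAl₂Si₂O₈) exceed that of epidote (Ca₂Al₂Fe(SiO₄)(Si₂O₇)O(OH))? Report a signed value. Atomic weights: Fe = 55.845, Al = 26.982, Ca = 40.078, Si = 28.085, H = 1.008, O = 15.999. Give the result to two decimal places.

2.75 percentage points

M(CaAl₂Si₂O₈) = 278.204 g/mol, so wt% Si = 56.170/278.204 × 100 = 20.19%.
M(Ca₂Al₂Fe(SiO₄)(Si₂O₇)O(OH)) = 483.215 g/mol, so wt% Si = 84.255/483.215 × 100 = 17.44%.
20.19 − 17.44 = 2.75 pp.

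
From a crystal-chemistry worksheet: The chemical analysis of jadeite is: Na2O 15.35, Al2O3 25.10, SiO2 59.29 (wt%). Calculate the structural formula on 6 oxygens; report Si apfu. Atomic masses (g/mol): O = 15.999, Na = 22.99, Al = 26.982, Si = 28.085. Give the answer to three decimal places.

15.35 wt% Na2O ÷ 61.979 g/mol = 0.24766 mol, giving 0.49532 Na and 0.24766 O.
25.10 wt% Al2O3 ÷ 101.961 g/mol = 0.24617 mol, giving 0.49234 Al and 0.73851 O.
59.29 wt% SiO2 ÷ 60.083 g/mol = 0.98680 mol, giving 0.98680 Si and 1.97360 O.
Oxygen sums to 2.95977; scaling by 6/2.95977 = 2.02718 puts the formula on 6 O.
Si: 0.98680 × 2.02718 = 2.000 atoms per formula unit.

2.000 Si apfu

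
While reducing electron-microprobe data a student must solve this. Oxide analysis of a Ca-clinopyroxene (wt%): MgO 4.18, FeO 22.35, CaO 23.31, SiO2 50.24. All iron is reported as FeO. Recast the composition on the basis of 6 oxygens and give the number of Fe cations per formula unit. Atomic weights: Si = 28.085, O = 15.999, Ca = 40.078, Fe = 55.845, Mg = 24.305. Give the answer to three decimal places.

MgO (M=40.304): mol = 0.10371; Mg = 0.10371, O = 0.10371.
FeO (M=71.844): mol = 0.31109; Fe = 0.31109, O = 0.31109.
CaO (M=56.077): mol = 0.41568; Ca = 0.41568, O = 0.41568.
SiO2 (M=60.083): mol = 0.83618; Si = 0.83618, O = 1.67236.
ΣO = 2.50284; factor = 6/ΣO = 2.39728.
Fe apfu = 0.31109 × 2.39728 = 0.746.

0.746 Fe apfu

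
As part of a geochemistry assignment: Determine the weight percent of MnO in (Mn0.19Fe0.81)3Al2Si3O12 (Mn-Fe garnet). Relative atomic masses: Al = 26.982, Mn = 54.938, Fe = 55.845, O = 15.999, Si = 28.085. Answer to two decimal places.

M((Mn0.19Fe0.81)3Al2Si3O12) = 497.225 g/mol; M(MnO) = 70.937 g/mol.
Moles MnO per formula unit = 0.57 Mn ÷ 1 = 0.5700.
MnO fraction = (0.5700 × 70.937) / 497.225 = 40.434/497.225 = 0.0813.

8.13 wt%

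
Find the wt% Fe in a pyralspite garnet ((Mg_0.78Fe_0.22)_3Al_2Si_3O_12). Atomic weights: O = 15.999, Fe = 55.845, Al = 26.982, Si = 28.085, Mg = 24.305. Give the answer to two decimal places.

Formula mass = 2.34×24.305 + 0.66×55.845 + 2×26.982 + 3×28.085 + 12×15.999 = 423.938 g/mol, of which 36.858 g is Fe.
So Fe makes up 36.858/423.938 = 0.0869 of the mass, i.e. 8.69%.

8.69 weight percent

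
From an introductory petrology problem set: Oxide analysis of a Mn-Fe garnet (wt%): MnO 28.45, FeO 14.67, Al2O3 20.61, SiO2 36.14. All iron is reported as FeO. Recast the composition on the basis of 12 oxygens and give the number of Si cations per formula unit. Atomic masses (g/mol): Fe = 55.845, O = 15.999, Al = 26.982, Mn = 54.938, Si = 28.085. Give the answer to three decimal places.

28.45 wt% MnO ÷ 70.937 g/mol = 0.40106 mol, giving 0.40106 Mn and 0.40106 O.
14.67 wt% FeO ÷ 71.844 g/mol = 0.20419 mol, giving 0.20419 Fe and 0.20419 O.
20.61 wt% Al2O3 ÷ 101.961 g/mol = 0.20214 mol, giving 0.40428 Al and 0.60642 O.
36.14 wt% SiO2 ÷ 60.083 g/mol = 0.60150 mol, giving 0.60150 Si and 1.20300 O.
Oxygen sums to 2.41467; scaling by 12/2.41467 = 4.96962 puts the formula on 12 O.
Si: 0.60150 × 4.96962 = 2.989 atoms per formula unit.

2.989 Si apfu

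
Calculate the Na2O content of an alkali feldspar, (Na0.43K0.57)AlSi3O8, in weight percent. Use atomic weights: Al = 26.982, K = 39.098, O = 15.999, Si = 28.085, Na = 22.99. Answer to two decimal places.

4.91 wt%

Molar mass of (Na0.43K0.57)AlSi3O8 = 0.43×22.99 + 0.57×39.098 + 1×26.982 + 3×28.085 + 8×15.999 = 271.401 g/mol.
Each formula unit contains 0.43 Na, equivalent to 0.43/2 = 0.2150 mol Na2O.
M(Na2O) = 2×22.99 + 1×15.999 = 61.979 g/mol.
Mass of Na2O per formula unit = 0.2150 × 61.979 = 13.325 g.
Na2O wt% = 13.325 / 271.401 × 100 = 4.91%.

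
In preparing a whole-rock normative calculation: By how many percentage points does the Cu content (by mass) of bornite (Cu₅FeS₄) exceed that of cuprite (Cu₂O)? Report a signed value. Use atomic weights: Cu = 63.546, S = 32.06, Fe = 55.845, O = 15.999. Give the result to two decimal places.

-25.50 percentage points

M(Cu₅FeS₄) = 501.815 g/mol, so wt% Cu = 317.730/501.815 × 100 = 63.32%.
M(Cu₂O) = 143.091 g/mol, so wt% Cu = 127.092/143.091 × 100 = 88.82%.
63.32 − 88.82 = -25.50 pp.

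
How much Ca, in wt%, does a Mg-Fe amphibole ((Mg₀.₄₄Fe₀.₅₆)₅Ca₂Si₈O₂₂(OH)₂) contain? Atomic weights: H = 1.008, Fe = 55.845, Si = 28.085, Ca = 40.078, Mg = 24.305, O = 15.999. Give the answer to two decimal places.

M((Mg₀.₄₄Fe₀.₅₆)₅Ca₂Si₈O₂₂(OH)₂) = 900.665 g/mol.
Ca contributes 2 × 40.078 = 80.156 g per mole.
80.156/900.665 = 0.0890 → 8.90%.

8.90 wt%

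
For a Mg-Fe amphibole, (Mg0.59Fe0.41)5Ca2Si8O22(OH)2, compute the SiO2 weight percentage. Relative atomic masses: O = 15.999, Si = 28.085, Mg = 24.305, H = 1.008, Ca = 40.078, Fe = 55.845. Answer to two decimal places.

54.81 wt%

Formula mass = 877.010 g/mol.
8 Si → 8.0000 mol SiO2 per formula unit; M(SiO2) = 60.083, so SiO2 mass = 480.664 g.
480.664/877.010 × 100 = 54.81 wt%.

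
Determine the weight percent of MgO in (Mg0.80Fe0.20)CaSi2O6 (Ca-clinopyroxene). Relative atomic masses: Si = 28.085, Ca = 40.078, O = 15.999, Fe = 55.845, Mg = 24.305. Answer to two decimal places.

14.47 wt%

Formula mass = 222.855 g/mol.
0.80 Mg → 0.8000 mol MgO per formula unit; M(MgO) = 40.304, so MgO mass = 32.243 g.
32.243/222.855 × 100 = 14.47 wt%.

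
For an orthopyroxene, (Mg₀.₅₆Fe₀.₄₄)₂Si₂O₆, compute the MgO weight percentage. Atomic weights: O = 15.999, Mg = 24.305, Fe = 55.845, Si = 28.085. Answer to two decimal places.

19.75 wt%

M((Mg₀.₅₆Fe₀.₄₄)₂Si₂O₆) = 228.529 g/mol; M(MgO) = 40.304 g/mol.
Moles MgO per formula unit = 1.12 Mg ÷ 1 = 1.1200.
MgO fraction = (1.1200 × 40.304) / 228.529 = 45.140/228.529 = 0.1975.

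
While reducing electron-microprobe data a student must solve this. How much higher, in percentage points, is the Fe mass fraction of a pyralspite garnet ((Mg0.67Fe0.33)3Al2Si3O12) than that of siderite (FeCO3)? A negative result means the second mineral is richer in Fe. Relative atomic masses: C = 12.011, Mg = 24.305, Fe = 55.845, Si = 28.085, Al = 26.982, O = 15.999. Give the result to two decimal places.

M((Mg0.67Fe0.33)3Al2Si3O12) = 434.347 g/mol, so wt% Fe = 55.287/434.347 × 100 = 12.73%.
M(FeCO3) = 115.853 g/mol, so wt% Fe = 55.845/115.853 × 100 = 48.20%.
12.73 − 48.20 = -35.47 pp.

-35.47 percentage points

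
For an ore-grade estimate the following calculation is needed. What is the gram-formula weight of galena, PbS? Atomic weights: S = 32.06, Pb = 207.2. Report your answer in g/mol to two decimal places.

Pb: 1 × 207.2 = 207.2000
S: 1 × 32.06 = 32.0600
Summing the contributions gives the formula mass.

239.26 g/mol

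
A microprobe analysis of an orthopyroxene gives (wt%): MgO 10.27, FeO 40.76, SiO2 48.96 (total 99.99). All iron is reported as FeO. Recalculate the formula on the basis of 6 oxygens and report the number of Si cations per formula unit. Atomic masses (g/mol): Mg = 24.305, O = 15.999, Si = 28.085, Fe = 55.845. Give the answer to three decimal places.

1.994 Si apfu

MgO (M=40.304): mol = 0.25481; Mg = 0.25481, O = 0.25481.
FeO (M=71.844): mol = 0.56734; Fe = 0.56734, O = 0.56734.
SiO2 (M=60.083): mol = 0.81487; Si = 0.81487, O = 1.62974.
ΣO = 2.45189; factor = 6/ΣO = 2.44709.
Si apfu = 0.81487 × 2.44709 = 1.994.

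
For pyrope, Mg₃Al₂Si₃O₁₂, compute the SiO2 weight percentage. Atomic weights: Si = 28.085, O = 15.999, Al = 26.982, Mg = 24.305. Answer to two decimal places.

44.71 wt%

Formula mass = 403.122 g/mol.
3 Si → 3.0000 mol SiO2 per formula unit; M(SiO2) = 60.083, so SiO2 mass = 180.249 g.
180.249/403.122 × 100 = 44.71 wt%.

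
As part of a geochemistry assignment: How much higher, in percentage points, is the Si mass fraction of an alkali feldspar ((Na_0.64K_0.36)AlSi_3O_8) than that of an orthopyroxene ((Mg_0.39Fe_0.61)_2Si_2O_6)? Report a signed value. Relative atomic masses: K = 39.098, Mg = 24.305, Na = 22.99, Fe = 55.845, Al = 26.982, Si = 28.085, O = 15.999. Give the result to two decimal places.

Si in (Na_0.64K_0.36)AlSi_3O_8: molar mass 268.018 g/mol; 3×28.085 = 84.255 g → 31.44 wt%.
Si in (Mg_0.39Fe_0.61)_2Si_2O_6: molar mass 239.253 g/mol; 2×28.085 = 56.170 g → 23.48 wt%.
Difference = 31.44 − 23.48 = 7.96 percentage points.

7.96 percentage points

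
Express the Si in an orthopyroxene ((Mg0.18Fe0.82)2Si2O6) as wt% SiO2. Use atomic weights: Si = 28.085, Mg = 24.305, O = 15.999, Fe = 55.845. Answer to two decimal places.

47.59 wt%

Formula mass = 252.500 g/mol.
2 Si → 2.0000 mol SiO2 per formula unit; M(SiO2) = 60.083, so SiO2 mass = 120.166 g.
120.166/252.500 × 100 = 47.59 wt%.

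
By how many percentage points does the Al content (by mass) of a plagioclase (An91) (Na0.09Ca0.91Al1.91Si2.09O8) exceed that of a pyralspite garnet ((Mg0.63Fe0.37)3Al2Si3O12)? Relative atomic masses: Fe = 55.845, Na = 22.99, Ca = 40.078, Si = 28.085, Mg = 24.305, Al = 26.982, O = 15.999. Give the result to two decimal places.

6.30 percentage points

First mineral: 51.536 g Al in 276.765 g formula = 18.62 wt% Al.
Second mineral: 53.964 g Al in 438.131 g formula = 12.32 wt% Al.
18.62% − 12.32% gives a difference of 6.30 percentage points.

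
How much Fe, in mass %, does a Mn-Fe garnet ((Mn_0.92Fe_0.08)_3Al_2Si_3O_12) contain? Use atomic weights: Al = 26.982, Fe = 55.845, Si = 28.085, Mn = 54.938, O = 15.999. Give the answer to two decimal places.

Molar mass of (Mn_0.92Fe_0.08)_3Al_2Si_3O_12: 2.76*54.938 + 0.24*55.845 + 2*26.982 + 3*28.085 + 12*15.999 = 495.239 g/mol.
Mass of Fe per formula unit: 0.24 × 55.845 = 13.403 g.
Weight fraction Fe = 13.403 / 495.239 = 0.0271.

2.71 mass %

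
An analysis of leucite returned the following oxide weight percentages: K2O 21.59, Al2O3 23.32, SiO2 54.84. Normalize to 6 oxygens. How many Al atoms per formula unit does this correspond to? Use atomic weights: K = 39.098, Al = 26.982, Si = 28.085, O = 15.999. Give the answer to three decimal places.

21.59 wt% K2O ÷ 94.195 g/mol = 0.22921 mol, giving 0.45842 K and 0.22921 O.
23.32 wt% Al2O3 ÷ 101.961 g/mol = 0.22871 mol, giving 0.45742 Al and 0.68613 O.
54.84 wt% SiO2 ÷ 60.083 g/mol = 0.91274 mol, giving 0.91274 Si and 1.82548 O.
Oxygen sums to 2.74082; scaling by 6/2.74082 = 2.18913 puts the formula on 6 O.
Al: 0.45742 × 2.18913 = 1.001 atoms per formula unit.

1.001 Al apfu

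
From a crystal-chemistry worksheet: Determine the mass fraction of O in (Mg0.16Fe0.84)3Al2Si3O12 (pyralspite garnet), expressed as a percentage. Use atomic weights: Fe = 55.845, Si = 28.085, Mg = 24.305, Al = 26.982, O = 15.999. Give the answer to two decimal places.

39.78 wt%

Molar mass of (Mg0.16Fe0.84)3Al2Si3O12: 0.48*24.305 + 2.52*55.845 + 2*26.982 + 3*28.085 + 12*15.999 = 482.603 g/mol.
Mass of O per formula unit: 12 × 15.999 = 191.988 g.
Weight fraction O = 191.988 / 482.603 = 0.3978.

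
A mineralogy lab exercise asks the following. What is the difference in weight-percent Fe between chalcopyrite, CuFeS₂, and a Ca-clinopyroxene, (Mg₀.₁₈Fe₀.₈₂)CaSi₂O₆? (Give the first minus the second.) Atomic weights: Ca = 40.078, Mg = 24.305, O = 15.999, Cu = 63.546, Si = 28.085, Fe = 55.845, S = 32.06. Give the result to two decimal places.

M(CuFeS₂) = 183.511 g/mol, so wt% Fe = 55.845/183.511 × 100 = 30.43%.
M((Mg₀.₁₈Fe₀.₈₂)CaSi₂O₆) = 242.410 g/mol, so wt% Fe = 45.793/242.410 × 100 = 18.89%.
30.43 − 18.89 = 11.54 pp.

11.54 percentage points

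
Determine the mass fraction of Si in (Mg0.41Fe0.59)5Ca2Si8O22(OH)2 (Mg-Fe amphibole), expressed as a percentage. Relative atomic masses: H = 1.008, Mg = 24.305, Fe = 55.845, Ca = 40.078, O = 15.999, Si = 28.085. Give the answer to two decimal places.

Formula mass = 2.05·24.305 + 2.95·55.845 + 2·40.078 + 8·28.085 + 24·15.999 + 2·1.008 = 905.396 g/mol, of which 224.680 g is Si.
So Si makes up 224.680/905.396 = 0.2482 of the mass, i.e. 24.82%.

24.82 wt%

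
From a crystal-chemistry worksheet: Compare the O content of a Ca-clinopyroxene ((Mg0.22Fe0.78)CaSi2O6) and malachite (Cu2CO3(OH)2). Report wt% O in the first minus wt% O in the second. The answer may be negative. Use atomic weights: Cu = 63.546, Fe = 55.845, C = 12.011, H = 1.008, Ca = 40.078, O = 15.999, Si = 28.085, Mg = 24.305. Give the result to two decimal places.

3.63 percentage points

First mineral: 95.994 g O in 241.148 g formula = 39.81 wt% O.
Second mineral: 79.995 g O in 221.114 g formula = 36.18 wt% O.
39.81% − 36.18% gives a difference of 3.63 percentage points.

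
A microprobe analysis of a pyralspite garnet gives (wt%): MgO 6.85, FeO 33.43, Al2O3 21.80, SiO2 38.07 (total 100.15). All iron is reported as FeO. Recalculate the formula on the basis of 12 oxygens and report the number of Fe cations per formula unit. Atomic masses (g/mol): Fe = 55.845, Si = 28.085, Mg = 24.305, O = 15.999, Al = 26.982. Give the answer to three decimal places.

2.195 Fe apfu

6.85 wt% MgO ÷ 40.304 g/mol = 0.16996 mol, giving 0.16996 Mg and 0.16996 O.
33.43 wt% FeO ÷ 71.844 g/mol = 0.46531 mol, giving 0.46531 Fe and 0.46531 O.
21.80 wt% Al2O3 ÷ 101.961 g/mol = 0.21381 mol, giving 0.42762 Al and 0.64143 O.
38.07 wt% SiO2 ÷ 60.083 g/mol = 0.63362 mol, giving 0.63362 Si and 1.26724 O.
Oxygen sums to 2.54394; scaling by 12/2.54394 = 4.71709 puts the formula on 12 O.
Fe: 0.46531 × 4.71709 = 2.195 atoms per formula unit.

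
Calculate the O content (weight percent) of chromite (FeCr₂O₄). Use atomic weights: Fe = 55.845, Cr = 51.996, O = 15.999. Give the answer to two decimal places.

28.59 weight percent

Formula mass = 1·55.845 + 2·51.996 + 4·15.999 = 223.833 g/mol, of which 63.996 g is O.
So O makes up 63.996/223.833 = 0.2859 of the mass, i.e. 28.59%.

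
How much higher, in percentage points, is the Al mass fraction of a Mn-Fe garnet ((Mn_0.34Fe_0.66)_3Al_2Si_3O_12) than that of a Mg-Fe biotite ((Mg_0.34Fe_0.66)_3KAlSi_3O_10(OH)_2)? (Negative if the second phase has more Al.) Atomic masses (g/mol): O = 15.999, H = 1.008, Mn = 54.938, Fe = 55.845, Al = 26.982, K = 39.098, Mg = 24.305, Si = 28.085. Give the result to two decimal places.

5.24 percentage points

Al in (Mn_0.34Fe_0.66)_3Al_2Si_3O_12: molar mass 496.817 g/mol; 2×26.982 = 53.964 g → 10.86 wt%.
Al in (Mg_0.34Fe_0.66)_3KAlSi_3O_10(OH)_2: molar mass 479.703 g/mol; 1×26.982 = 26.982 g → 5.62 wt%.
Difference = 10.86 − 5.62 = 5.24 percentage points.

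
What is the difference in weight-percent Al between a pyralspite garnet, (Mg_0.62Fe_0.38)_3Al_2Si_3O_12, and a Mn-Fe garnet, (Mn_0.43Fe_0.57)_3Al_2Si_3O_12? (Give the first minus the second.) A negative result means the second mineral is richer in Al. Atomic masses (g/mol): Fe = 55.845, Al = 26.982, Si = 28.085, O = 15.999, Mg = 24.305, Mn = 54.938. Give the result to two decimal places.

First mineral: 53.964 g Al in 439.078 g formula = 12.29 wt% Al.
Second mineral: 53.964 g Al in 496.572 g formula = 10.87 wt% Al.
12.29% − 10.87% gives a difference of 1.42 percentage points.

1.42 percentage points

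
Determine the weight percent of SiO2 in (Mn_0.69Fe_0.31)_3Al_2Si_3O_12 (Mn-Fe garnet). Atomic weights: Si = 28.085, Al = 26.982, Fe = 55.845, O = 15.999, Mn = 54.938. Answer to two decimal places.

Molar mass of (Mn_0.69Fe_0.31)_3Al_2Si_3O_12 = 2.07·54.938 + 0.93·55.845 + 2·26.982 + 3·28.085 + 12·15.999 = 495.865 g/mol.
Each formula unit contains 3 Si, equivalent to 3/1 = 3.0000 mol SiO2.
M(SiO2) = 1×28.085 + 2×15.999 = 60.083 g/mol.
Mass of SiO2 per formula unit = 3.0000 × 60.083 = 180.249 g.
SiO2 wt% = 180.249 / 495.865 × 100 = 36.35%.

36.35 wt%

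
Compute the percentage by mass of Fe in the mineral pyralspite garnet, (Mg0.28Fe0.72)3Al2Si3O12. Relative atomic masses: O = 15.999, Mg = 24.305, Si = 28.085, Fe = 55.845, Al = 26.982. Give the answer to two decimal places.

Formula mass = 0.84·24.305 + 2.16·55.845 + 2·26.982 + 3·28.085 + 12·15.999 = 471.248 g/mol, of which 120.625 g is Fe.
So Fe makes up 120.625/471.248 = 0.2560 of the mass, i.e. 25.60%.

25.60 mass %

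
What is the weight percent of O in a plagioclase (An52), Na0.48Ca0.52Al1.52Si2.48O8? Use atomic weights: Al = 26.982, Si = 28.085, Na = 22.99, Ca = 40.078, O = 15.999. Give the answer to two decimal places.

Molar mass of Na0.48Ca0.52Al1.52Si2.48O8: 0.48·22.99 + 0.52·40.078 + 1.52·26.982 + 2.48·28.085 + 8·15.999 = 270.531 g/mol.
Mass of O per formula unit: 8 × 15.999 = 127.992 g.
Weight fraction O = 127.992 / 270.531 = 0.4731.

47.31 wt%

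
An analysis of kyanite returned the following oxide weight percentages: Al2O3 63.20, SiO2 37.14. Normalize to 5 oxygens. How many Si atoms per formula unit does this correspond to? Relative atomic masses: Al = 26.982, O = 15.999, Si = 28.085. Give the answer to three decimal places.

0.998 Si apfu

Al2O3: 63.20/101.961 = 0.61984 mol → 1.23968 mol Al, 1.85952 mol O.
SiO2: 37.14/60.083 = 0.61814 mol → 0.61814 mol Si, 1.23628 mol O.
Total oxygen = 3.09580 mol. Normalization factor = 5/3.09580 = 1.61509.
Si per 5 O = 0.61814 × 1.61509 = 0.998.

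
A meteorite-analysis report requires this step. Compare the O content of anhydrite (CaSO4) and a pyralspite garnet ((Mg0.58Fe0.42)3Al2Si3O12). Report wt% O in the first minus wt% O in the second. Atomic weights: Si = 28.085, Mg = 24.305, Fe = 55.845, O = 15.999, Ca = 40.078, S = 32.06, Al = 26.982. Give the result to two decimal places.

3.66 percentage points

O in CaSO4: molar mass 136.134 g/mol; 4×15.999 = 63.996 g → 47.01 wt%.
O in (Mg0.58Fe0.42)3Al2Si3O12: molar mass 442.862 g/mol; 12×15.999 = 191.988 g → 43.35 wt%.
Difference = 47.01 − 43.35 = 3.66 percentage points.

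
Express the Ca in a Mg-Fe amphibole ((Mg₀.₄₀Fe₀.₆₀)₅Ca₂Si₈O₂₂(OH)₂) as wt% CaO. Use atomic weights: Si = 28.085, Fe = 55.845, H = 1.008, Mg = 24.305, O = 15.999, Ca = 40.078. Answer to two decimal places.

12.37 wt%

Formula mass = 906.973 g/mol.
2 Ca → 2.0000 mol CaO per formula unit; M(CaO) = 56.077, so CaO mass = 112.154 g.
112.154/906.973 × 100 = 12.37 wt%.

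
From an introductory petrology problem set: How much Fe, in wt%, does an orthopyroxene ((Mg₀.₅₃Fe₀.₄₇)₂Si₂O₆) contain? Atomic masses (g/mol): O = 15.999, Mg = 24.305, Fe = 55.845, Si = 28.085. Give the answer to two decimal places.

22.78 wt%

Formula mass = 1.06*24.305 + 0.94*55.845 + 2*28.085 + 6*15.999 = 230.422 g/mol, of which 52.494 g is Fe.
So Fe makes up 52.494/230.422 = 0.2278 of the mass, i.e. 22.78%.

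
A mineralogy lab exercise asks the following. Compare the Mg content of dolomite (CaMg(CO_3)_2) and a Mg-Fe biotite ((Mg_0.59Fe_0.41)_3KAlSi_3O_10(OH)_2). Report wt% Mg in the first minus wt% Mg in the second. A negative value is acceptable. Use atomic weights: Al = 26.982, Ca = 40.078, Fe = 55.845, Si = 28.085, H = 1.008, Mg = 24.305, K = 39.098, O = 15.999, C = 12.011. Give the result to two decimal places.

3.75 percentage points

Mg in CaMg(CO_3)_2: molar mass 184.399 g/mol; 1×24.305 = 24.305 g → 13.18 wt%.
Mg in (Mg_0.59Fe_0.41)_3KAlSi_3O_10(OH)_2: molar mass 456.048 g/mol; 1.77×24.305 = 43.020 g → 9.43 wt%.
Difference = 13.18 − 9.43 = 3.75 percentage points.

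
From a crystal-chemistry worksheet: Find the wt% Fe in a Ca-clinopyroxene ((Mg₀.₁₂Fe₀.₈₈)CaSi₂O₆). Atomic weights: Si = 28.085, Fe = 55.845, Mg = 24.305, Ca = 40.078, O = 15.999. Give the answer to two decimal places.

20.12 mass %

M((Mg₀.₁₂Fe₀.₈₈)CaSi₂O₆) = 244.302 g/mol.
Fe contributes 0.88 × 55.845 = 49.144 g per mole.
49.144/244.302 = 0.2012 → 20.12%.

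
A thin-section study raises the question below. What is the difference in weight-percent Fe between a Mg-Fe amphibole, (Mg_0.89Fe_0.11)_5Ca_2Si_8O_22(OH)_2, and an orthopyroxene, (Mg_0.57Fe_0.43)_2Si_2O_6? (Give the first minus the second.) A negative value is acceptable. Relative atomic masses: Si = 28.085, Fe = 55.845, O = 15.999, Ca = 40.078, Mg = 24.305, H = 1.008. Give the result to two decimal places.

First mineral: 30.715 g Fe in 829.700 g formula = 3.70 wt% Fe.
Second mineral: 48.027 g Fe in 227.898 g formula = 21.07 wt% Fe.
3.70% − 21.07% gives a difference of -17.37 percentage points.

-17.37 percentage points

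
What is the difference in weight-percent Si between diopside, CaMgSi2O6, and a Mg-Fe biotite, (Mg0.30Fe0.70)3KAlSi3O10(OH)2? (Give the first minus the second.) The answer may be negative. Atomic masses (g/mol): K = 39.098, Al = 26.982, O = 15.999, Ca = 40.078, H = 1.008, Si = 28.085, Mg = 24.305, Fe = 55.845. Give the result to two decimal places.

M(CaMgSi2O6) = 216.547 g/mol, so wt% Si = 56.170/216.547 × 100 = 25.94%.
M((Mg0.30Fe0.70)3KAlSi3O10(OH)2) = 483.488 g/mol, so wt% Si = 84.255/483.488 × 100 = 17.43%.
25.94 − 17.43 = 8.51 pp.

8.51 percentage points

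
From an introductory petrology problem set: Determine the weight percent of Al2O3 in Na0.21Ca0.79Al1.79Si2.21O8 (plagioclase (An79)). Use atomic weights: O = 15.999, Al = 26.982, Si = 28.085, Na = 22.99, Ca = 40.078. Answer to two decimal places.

33.20 wt%

Formula mass = 274.847 g/mol.
1.79 Al → 0.8950 mol Al2O3 per formula unit; M(Al2O3) = 101.961, so Al2O3 mass = 91.255 g.
91.255/274.847 × 100 = 33.20 wt%.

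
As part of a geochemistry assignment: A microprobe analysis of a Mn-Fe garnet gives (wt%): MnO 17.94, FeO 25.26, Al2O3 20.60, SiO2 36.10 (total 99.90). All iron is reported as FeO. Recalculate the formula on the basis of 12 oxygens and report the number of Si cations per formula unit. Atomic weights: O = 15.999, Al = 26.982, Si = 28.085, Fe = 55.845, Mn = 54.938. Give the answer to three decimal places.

2.989 Si apfu

MnO: 17.94/70.937 = 0.25290 mol → 0.25290 mol Mn, 0.25290 mol O.
FeO: 25.26/71.844 = 0.35160 mol → 0.35160 mol Fe, 0.35160 mol O.
Al2O3: 20.60/101.961 = 0.20204 mol → 0.40408 mol Al, 0.60612 mol O.
SiO2: 36.10/60.083 = 0.60084 mol → 0.60084 mol Si, 1.20168 mol O.
Total oxygen = 2.41230 mol. Normalization factor = 12/2.41230 = 4.97451.
Si per 12 O = 0.60084 × 4.97451 = 2.989.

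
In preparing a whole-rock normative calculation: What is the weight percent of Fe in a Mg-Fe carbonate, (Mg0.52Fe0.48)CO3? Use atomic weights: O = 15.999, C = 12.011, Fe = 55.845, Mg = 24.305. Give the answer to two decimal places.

26.95 wt%

Molar mass of (Mg0.52Fe0.48)CO3: 0.52·24.305 + 0.48·55.845 + 1·12.011 + 3·15.999 = 99.452 g/mol.
Mass of Fe per formula unit: 0.48 × 55.845 = 26.806 g.
Weight fraction Fe = 26.806 / 99.452 = 0.2695.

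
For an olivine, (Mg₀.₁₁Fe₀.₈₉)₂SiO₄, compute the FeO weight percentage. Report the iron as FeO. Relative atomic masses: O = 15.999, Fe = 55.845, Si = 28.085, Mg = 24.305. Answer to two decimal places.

M((Mg₀.₁₁Fe₀.₈₉)₂SiO₄) = 196.832 g/mol; M(FeO) = 71.844 g/mol.
Moles FeO per formula unit = 1.78 Fe ÷ 1 = 1.7800.
FeO fraction = (1.7800 × 71.844) / 196.832 = 127.882/196.832 = 0.6497.

64.97 wt%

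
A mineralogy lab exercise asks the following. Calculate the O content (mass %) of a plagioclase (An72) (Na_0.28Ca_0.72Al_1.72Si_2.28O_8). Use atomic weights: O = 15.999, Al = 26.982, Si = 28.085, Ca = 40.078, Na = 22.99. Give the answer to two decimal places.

46.76 mass %

Molar mass of Na_0.28Ca_0.72Al_1.72Si_2.28O_8: 0.28·22.99 + 0.72·40.078 + 1.72·26.982 + 2.28·28.085 + 8·15.999 = 273.728 g/mol.
Mass of O per formula unit: 8 × 15.999 = 127.992 g.
Weight fraction O = 127.992 / 273.728 = 0.4676.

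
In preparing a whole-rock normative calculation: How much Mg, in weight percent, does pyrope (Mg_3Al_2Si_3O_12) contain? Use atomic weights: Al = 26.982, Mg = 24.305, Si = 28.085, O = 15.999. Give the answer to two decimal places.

Formula mass = 3×24.305 + 2×26.982 + 3×28.085 + 12×15.999 = 403.122 g/mol, of which 72.915 g is Mg.
So Mg makes up 72.915/403.122 = 0.1809 of the mass, i.e. 18.09%.

18.09 weight percent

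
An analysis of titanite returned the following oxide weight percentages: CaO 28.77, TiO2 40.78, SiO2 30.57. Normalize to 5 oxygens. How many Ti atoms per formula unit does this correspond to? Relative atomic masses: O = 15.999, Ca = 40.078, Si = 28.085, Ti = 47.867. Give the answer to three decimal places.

1.000 Ti apfu

CaO: 28.77/56.077 = 0.51304 mol → 0.51304 mol Ca, 0.51304 mol O.
TiO2: 40.78/79.865 = 0.51061 mol → 0.51061 mol Ti, 1.02122 mol O.
SiO2: 30.57/60.083 = 0.50880 mol → 0.50880 mol Si, 1.01760 mol O.
Total oxygen = 2.55186 mol. Normalization factor = 5/2.55186 = 1.95936.
Ti per 5 O = 0.51061 × 1.95936 = 1.000.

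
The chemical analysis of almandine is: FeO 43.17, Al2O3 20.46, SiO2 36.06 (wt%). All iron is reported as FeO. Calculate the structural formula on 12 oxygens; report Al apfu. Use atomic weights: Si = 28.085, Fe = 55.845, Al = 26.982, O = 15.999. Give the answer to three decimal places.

2.004 Al apfu

43.17 wt% FeO ÷ 71.844 g/mol = 0.60089 mol, giving 0.60089 Fe and 0.60089 O.
20.46 wt% Al2O3 ÷ 101.961 g/mol = 0.20066 mol, giving 0.40132 Al and 0.60198 O.
36.06 wt% SiO2 ÷ 60.083 g/mol = 0.60017 mol, giving 0.60017 Si and 1.20034 O.
Oxygen sums to 2.40321; scaling by 12/2.40321 = 4.99332 puts the formula on 12 O.
Al: 0.40132 × 4.99332 = 2.004 atoms per formula unit.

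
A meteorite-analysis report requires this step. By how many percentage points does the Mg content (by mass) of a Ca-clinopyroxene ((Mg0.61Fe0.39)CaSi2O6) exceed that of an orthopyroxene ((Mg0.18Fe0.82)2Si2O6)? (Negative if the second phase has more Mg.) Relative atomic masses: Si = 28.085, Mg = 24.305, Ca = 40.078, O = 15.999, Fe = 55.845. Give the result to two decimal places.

3.01 percentage points

Mg in (Mg0.61Fe0.39)CaSi2O6: molar mass 228.848 g/mol; 0.61×24.305 = 14.826 g → 6.48 wt%.
Mg in (Mg0.18Fe0.82)2Si2O6: molar mass 252.500 g/mol; 0.36×24.305 = 8.750 g → 3.47 wt%.
Difference = 6.48 − 3.47 = 3.01 percentage points.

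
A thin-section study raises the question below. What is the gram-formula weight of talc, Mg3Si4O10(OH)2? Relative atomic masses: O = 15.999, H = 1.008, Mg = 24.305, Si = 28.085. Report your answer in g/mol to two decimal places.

Mg: 3 × 24.305 = 72.9150
Si: 4 × 28.085 = 112.3400
O: 12 × 15.999 = 191.9880
H: 2 × 1.008 = 2.0160
Summing the contributions gives the formula mass.

379.26 g/mol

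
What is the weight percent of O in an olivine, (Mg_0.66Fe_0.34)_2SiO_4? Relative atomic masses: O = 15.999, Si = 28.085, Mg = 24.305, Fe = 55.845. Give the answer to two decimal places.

Molar mass of (Mg_0.66Fe_0.34)_2SiO_4: 1.32·24.305 + 0.68·55.845 + 1·28.085 + 4·15.999 = 162.138 g/mol.
Mass of O per formula unit: 4 × 15.999 = 63.996 g.
Weight fraction O = 63.996 / 162.138 = 0.3947.

39.47 weight percent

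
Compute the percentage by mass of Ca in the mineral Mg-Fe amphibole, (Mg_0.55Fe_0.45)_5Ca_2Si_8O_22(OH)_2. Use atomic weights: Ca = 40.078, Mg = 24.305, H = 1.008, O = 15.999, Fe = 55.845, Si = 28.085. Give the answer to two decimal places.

Molar mass of (Mg_0.55Fe_0.45)_5Ca_2Si_8O_22(OH)_2: 2.75×24.305 + 2.25×55.845 + 2×40.078 + 8×28.085 + 24×15.999 + 2×1.008 = 883.318 g/mol.
Mass of Ca per formula unit: 2 × 40.078 = 80.156 g.
Weight fraction Ca = 80.156 / 883.318 = 0.0907.

9.07 wt%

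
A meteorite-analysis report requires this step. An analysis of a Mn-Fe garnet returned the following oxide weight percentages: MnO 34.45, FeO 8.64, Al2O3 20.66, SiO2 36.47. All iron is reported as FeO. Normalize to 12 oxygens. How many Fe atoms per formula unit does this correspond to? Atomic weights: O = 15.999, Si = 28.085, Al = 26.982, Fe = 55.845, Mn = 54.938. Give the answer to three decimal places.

0.594 Fe apfu

MnO: 34.45/70.937 = 0.48564 mol → 0.48564 mol Mn, 0.48564 mol O.
FeO: 8.64/71.844 = 0.12026 mol → 0.12026 mol Fe, 0.12026 mol O.
Al2O3: 20.66/101.961 = 0.20263 mol → 0.40526 mol Al, 0.60789 mol O.
SiO2: 36.47/60.083 = 0.60699 mol → 0.60699 mol Si, 1.21398 mol O.
Total oxygen = 2.42777 mol. Normalization factor = 12/2.42777 = 4.94281.
Fe per 12 O = 0.12026 × 4.94281 = 0.594.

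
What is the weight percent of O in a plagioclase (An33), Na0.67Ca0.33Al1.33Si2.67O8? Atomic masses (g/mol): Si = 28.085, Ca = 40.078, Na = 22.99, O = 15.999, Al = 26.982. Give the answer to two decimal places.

Formula mass = 0.67×22.99 + 0.33×40.078 + 1.33×26.982 + 2.67×28.085 + 8×15.999 = 267.494 g/mol, of which 127.992 g is O.
So O makes up 127.992/267.494 = 0.4785 of the mass, i.e. 47.85%.

47.85 mass %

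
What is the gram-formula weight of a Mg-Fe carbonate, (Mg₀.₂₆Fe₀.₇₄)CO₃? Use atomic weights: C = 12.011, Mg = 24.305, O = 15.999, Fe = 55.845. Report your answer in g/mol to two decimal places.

107.65 g/mol

Mg: 0.26 × 24.305 = 6.3193
Fe: 0.74 × 55.845 = 41.3253
C: 1 × 12.011 = 12.0110
O: 3 × 15.999 = 47.9970
Summing the contributions gives the formula mass.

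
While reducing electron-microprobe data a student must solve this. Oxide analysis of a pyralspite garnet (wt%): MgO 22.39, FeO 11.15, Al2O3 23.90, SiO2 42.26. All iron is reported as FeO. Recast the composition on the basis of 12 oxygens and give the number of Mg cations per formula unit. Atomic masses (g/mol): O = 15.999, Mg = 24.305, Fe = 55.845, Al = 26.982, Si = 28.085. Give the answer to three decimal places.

2.363 Mg apfu

MgO: 22.39/40.304 = 0.55553 mol → 0.55553 mol Mg, 0.55553 mol O.
FeO: 11.15/71.844 = 0.15520 mol → 0.15520 mol Fe, 0.15520 mol O.
Al2O3: 23.90/101.961 = 0.23440 mol → 0.46880 mol Al, 0.70320 mol O.
SiO2: 42.26/60.083 = 0.70336 mol → 0.70336 mol Si, 1.40672 mol O.
Total oxygen = 2.82065 mol. Normalization factor = 12/2.82065 = 4.25434.
Mg per 12 O = 0.55553 × 4.25434 = 2.363.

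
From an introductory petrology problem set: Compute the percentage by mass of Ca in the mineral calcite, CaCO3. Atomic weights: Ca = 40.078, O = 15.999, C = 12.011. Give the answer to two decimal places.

Formula mass = 1×40.078 + 1×12.011 + 3×15.999 = 100.086 g/mol, of which 40.078 g is Ca.
So Ca makes up 40.078/100.086 = 0.4004 of the mass, i.e. 40.04%.

40.04 mass %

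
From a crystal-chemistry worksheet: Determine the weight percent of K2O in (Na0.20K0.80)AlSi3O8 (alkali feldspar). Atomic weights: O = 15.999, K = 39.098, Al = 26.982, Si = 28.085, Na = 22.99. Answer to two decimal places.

13.70 wt%

M((Na0.20K0.80)AlSi3O8) = 275.105 g/mol; M(K2O) = 94.195 g/mol.
Moles K2O per formula unit = 0.80 K ÷ 2 = 0.4000.
K2O fraction = (0.4000 × 94.195) / 275.105 = 37.678/275.105 = 0.1370.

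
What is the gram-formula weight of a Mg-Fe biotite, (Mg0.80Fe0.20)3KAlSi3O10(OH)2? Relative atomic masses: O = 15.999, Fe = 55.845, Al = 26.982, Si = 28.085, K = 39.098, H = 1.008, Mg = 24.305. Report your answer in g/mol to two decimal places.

The formula mass is the sum 2.40×24.305 + 0.60×55.845 + 1×39.098 + 1×26.982 + 3×28.085 + 12×15.999 + 2×1.008.

436.18 g/mol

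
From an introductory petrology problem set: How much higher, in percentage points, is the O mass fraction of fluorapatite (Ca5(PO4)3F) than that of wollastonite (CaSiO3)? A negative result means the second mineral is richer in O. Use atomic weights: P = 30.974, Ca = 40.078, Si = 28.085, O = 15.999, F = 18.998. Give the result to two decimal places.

O in Ca5(PO4)3F: molar mass 504.298 g/mol; 12×15.999 = 191.988 g → 38.07 wt%.
O in CaSiO3: molar mass 116.160 g/mol; 3×15.999 = 47.997 g → 41.32 wt%.
Difference = 38.07 − 41.32 = -3.25 percentage points.

-3.25 percentage points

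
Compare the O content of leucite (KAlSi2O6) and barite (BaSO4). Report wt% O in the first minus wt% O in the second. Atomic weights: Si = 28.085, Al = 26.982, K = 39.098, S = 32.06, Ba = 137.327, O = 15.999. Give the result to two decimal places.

M(KAlSi2O6) = 218.244 g/mol, so wt% O = 95.994/218.244 × 100 = 43.98%.
M(BaSO4) = 233.383 g/mol, so wt% O = 63.996/233.383 × 100 = 27.42%.
43.98 − 27.42 = 16.56 pp.

16.56 percentage points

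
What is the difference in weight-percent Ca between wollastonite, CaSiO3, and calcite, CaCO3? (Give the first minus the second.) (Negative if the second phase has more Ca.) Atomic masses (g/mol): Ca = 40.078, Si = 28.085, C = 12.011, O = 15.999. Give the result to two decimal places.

M(CaSiO3) = 116.160 g/mol, so wt% Ca = 40.078/116.160 × 100 = 34.50%.
M(CaCO3) = 100.086 g/mol, so wt% Ca = 40.078/100.086 × 100 = 40.04%.
34.50 − 40.04 = -5.54 pp.

-5.54 percentage points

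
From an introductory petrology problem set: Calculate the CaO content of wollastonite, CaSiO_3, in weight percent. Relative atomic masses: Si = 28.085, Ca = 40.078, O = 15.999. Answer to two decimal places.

Formula mass = 116.160 g/mol.
1 Ca → 1.0000 mol CaO per formula unit; M(CaO) = 56.077, so CaO mass = 56.077 g.
56.077/116.160 × 100 = 48.28 wt%.

48.28 wt%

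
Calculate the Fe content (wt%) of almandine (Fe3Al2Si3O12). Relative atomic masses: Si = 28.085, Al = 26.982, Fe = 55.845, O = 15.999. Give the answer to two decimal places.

Formula mass = 3×55.845 + 2×26.982 + 3×28.085 + 12×15.999 = 497.742 g/mol, of which 167.535 g is Fe.
So Fe makes up 167.535/497.742 = 0.3366 of the mass, i.e. 33.66%.

33.66 wt%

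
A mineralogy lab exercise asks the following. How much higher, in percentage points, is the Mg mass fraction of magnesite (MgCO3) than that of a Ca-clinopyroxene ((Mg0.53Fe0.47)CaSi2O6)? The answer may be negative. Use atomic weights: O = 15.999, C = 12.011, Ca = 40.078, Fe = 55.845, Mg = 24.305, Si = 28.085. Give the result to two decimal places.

First mineral: 24.305 g Mg in 84.313 g formula = 28.83 wt% Mg.
Second mineral: 12.882 g Mg in 231.371 g formula = 5.57 wt% Mg.
28.83% − 5.57% gives a difference of 23.26 percentage points.

23.26 percentage points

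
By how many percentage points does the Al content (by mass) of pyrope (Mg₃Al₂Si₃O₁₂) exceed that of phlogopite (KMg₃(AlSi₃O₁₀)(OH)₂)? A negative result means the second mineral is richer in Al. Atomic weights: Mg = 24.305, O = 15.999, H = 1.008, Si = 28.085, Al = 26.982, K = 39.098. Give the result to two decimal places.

Al in Mg₃Al₂Si₃O₁₂: molar mass 403.122 g/mol; 2×26.982 = 53.964 g → 13.39 wt%.
Al in KMg₃(AlSi₃O₁₀)(OH)₂: molar mass 417.254 g/mol; 1×26.982 = 26.982 g → 6.47 wt%.
Difference = 13.39 − 6.47 = 6.92 percentage points.

6.92 percentage points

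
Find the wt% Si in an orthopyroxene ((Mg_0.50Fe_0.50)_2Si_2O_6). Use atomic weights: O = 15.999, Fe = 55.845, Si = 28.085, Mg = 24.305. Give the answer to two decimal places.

Formula mass = 1×24.305 + 1×55.845 + 2×28.085 + 6×15.999 = 232.314 g/mol, of which 56.170 g is Si.
So Si makes up 56.170/232.314 = 0.2418 of the mass, i.e. 24.18%.

24.18 wt%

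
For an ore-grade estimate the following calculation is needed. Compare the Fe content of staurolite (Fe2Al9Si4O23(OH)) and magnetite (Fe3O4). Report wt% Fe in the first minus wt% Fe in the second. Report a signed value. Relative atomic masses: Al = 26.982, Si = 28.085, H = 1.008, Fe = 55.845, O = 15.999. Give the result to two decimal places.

-59.25 percentage points

M(Fe2Al9Si4O23(OH)) = 851.852 g/mol, so wt% Fe = 111.690/851.852 × 100 = 13.11%.
M(Fe3O4) = 231.531 g/mol, so wt% Fe = 167.535/231.531 × 100 = 72.36%.
13.11 − 72.36 = -59.25 pp.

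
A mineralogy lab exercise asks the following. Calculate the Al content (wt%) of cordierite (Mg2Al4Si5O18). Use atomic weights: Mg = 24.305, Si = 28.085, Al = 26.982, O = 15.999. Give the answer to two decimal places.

Formula mass = 2*24.305 + 4*26.982 + 5*28.085 + 18*15.999 = 584.945 g/mol, of which 107.928 g is Al.
So Al makes up 107.928/584.945 = 0.1845 of the mass, i.e. 18.45%.

18.45 wt%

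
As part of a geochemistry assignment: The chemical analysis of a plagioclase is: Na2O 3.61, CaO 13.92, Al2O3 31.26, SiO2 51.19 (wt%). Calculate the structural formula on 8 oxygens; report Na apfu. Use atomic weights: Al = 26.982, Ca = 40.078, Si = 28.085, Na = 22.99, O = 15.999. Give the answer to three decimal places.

Na2O: 3.61/61.979 = 0.05825 mol → 0.11650 mol Na, 0.05825 mol O.
CaO: 13.92/56.077 = 0.24823 mol → 0.24823 mol Ca, 0.24823 mol O.
Al2O3: 31.26/101.961 = 0.30659 mol → 0.61318 mol Al, 0.91977 mol O.
SiO2: 51.19/60.083 = 0.85199 mol → 0.85199 mol Si, 1.70398 mol O.
Total oxygen = 2.93023 mol. Normalization factor = 8/2.93023 = 2.73016.
Na per 8 O = 0.11650 × 2.73016 = 0.318.

0.318 Na apfu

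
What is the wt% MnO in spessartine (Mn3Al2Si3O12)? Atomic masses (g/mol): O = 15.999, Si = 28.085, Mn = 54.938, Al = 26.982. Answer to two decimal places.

M(Mn3Al2Si3O12) = 495.021 g/mol; M(MnO) = 70.937 g/mol.
Moles MnO per formula unit = 3 Mn ÷ 1 = 3.0000.
MnO fraction = (3.0000 × 70.937) / 495.021 = 212.811/495.021 = 0.4299.

42.99 wt%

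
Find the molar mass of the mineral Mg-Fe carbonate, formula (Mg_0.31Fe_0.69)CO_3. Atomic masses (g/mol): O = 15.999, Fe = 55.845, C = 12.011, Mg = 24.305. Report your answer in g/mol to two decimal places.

M = 0.31(24.305) + 0.69(55.845) + 1(12.011) + 3(15.999)

106.08 g/mol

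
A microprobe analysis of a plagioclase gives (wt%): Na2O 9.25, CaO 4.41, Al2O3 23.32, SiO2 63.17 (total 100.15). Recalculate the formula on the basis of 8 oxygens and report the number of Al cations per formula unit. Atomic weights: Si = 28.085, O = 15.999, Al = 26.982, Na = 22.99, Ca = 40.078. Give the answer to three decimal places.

1.213 Al apfu

Na2O: 9.25/61.979 = 0.14924 mol → 0.29848 mol Na, 0.14924 mol O.
CaO: 4.41/56.077 = 0.07864 mol → 0.07864 mol Ca, 0.07864 mol O.
Al2O3: 23.32/101.961 = 0.22871 mol → 0.45742 mol Al, 0.68613 mol O.
SiO2: 63.17/60.083 = 1.05138 mol → 1.05138 mol Si, 2.10276 mol O.
Total oxygen = 3.01677 mol. Normalization factor = 8/3.01677 = 2.65184.
Al per 8 O = 0.45742 × 2.65184 = 1.213.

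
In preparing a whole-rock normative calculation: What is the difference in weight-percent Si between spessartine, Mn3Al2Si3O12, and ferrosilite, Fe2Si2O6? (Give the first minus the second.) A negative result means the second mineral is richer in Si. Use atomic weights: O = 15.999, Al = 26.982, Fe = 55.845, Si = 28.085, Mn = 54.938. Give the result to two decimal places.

First mineral: 84.255 g Si in 495.021 g formula = 17.02 wt% Si.
Second mineral: 56.170 g Si in 263.854 g formula = 21.29 wt% Si.
17.02% − 21.29% gives a difference of -4.27 percentage points.

-4.27 percentage points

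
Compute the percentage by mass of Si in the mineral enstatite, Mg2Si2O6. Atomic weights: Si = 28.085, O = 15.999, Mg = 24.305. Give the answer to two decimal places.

27.98 weight percent

Formula mass = 2·24.305 + 2·28.085 + 6·15.999 = 200.774 g/mol, of which 56.170 g is Si.
So Si makes up 56.170/200.774 = 0.2798 of the mass, i.e. 27.98%.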